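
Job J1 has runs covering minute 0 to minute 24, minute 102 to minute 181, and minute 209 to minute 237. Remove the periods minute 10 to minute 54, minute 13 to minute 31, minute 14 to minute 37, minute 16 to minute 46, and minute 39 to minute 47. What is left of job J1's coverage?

minute 0 to minute 10, minute 102 to minute 181, minute 209 to minute 237

B, merged: minute 10 to minute 54.
minute 0 to minute 24 minus B → minute 0 to minute 10.
minute 102 to minute 181: no B overlap → unchanged.
minute 209 to minute 237: no B overlap → unchanged.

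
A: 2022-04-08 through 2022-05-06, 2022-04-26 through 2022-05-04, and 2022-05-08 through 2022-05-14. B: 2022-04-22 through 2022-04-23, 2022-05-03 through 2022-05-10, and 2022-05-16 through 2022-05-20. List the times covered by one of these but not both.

First set merges to 2022-04-08 through 2022-05-06, 2022-05-08 through 2022-05-14.
A \ B = 2022-04-08 through 2022-04-21, 2022-04-24 through 2022-05-02, 2022-05-11 through 2022-05-14.
B \ A = 2022-05-07 through 2022-05-07, 2022-05-16 through 2022-05-20.
Union of the two gives the symmetric difference.

2022-04-08 through 2022-04-21, 2022-04-24 through 2022-05-02, 2022-05-07 through 2022-05-07, 2022-05-11 through 2022-05-14, 2022-05-16 through 2022-05-20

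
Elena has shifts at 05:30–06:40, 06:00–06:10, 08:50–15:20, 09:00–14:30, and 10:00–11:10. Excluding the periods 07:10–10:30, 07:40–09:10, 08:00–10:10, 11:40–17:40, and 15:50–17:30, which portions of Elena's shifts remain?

05:30–06:40, 10:30–11:40

First set merges to 05:30–06:40, 08:50–15:20.
Second set merges to 07:10–10:30, 11:40–17:40.
05:30–06:40: no B overlap → unchanged.
08:50–15:20 minus B → 10:30–11:40.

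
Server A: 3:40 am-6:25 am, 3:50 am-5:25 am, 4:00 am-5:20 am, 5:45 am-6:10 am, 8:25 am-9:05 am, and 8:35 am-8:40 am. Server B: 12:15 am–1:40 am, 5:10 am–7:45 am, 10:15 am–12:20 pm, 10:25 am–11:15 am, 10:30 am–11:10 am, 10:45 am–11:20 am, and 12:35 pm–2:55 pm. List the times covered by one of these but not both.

Merge the first list: 3:40 am–6:25 am, 8:25 am–9:05 am.
Merge the second list: 12:15 am–1:40 am, 5:10 am–7:45 am, 10:15 am–12:20 pm, 12:35 pm–2:55 pm.
A but not B: 3:40 am–5:10 am, 8:25 am–9:05 am.
B but not A: 12:15 am–1:40 am, 6:25 am–7:45 am, 10:15 am–12:20 pm, 12:35 pm–2:55 pm.
Combining gives A △ B.

12:15 am–1:40 am, 3:40 am–5:10 am, 6:25 am–7:45 am, 8:25 am–9:05 am, 10:15 am–12:20 pm, 12:35 pm–2:55 pm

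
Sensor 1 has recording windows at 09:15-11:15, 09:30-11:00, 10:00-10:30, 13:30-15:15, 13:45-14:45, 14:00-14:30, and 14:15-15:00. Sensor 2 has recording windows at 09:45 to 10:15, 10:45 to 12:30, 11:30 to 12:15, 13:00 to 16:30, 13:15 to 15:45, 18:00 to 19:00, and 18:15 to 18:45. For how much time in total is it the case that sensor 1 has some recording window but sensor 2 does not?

1 h

First set merges to 09:15–11:15, 13:30–15:15.
Second set merges to 09:45–10:15, 10:45–12:30, 13:00–16:30, 18:00–19:00.
A \ B = 09:15–09:45, 10:15–10:45.
Total: 30 min + 30 min = 1 h.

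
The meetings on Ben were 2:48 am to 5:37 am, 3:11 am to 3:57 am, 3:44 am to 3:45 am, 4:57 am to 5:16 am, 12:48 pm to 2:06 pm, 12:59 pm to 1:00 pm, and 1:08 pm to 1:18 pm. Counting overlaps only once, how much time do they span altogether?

4 h 7 min

Merged: 2:48 am–5:37 am, 12:48 pm–2:06 pm.
Lengths: 2 h 49 min + 1 h 18 min = 4 h 7 min.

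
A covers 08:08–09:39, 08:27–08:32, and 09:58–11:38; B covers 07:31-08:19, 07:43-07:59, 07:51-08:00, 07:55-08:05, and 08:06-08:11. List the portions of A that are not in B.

08:19–09:39, 09:58–11:38

A, merged: 08:08–09:39, 09:58–11:38.
B, merged: 07:31–08:19.
08:08–09:39 with B removed leaves 08:19–09:39.
09:58–11:38 is untouched.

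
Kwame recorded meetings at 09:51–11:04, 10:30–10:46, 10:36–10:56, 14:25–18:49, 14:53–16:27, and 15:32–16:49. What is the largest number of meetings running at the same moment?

3

Walk the sorted start/end points keeping a running depth.
The depth first hits 3 at 10:36.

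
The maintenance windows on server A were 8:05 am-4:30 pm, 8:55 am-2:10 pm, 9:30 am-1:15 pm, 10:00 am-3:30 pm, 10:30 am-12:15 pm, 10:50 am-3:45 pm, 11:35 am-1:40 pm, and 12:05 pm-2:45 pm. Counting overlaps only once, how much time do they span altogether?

8 h 25 min

Merged: 8:05 am–4:30 pm.
Length: 8 h 25 min.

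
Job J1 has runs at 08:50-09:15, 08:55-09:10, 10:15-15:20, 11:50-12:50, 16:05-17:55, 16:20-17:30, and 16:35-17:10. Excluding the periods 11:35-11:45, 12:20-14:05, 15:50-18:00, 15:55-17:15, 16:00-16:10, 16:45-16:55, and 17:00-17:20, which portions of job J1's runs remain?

First set merges to 08:50-09:15, 10:15-15:20, 16:05-17:55.
Second set merges to 11:35-11:45, 12:20-14:05, 15:50-18:00.
08:50-09:15 is untouched.
10:15-15:20 with B removed leaves 10:15-11:35, 11:45-12:20, 14:05-15:20.
16:05-17:55 lies entirely inside B → drops out.

08:50-09:15, 10:15-11:35, 11:45-12:20, 14:05-15:20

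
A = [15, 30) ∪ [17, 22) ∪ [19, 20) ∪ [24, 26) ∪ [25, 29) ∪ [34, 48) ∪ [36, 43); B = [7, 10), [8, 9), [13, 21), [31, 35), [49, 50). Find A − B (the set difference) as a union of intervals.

A, merged: [15, 30), [34, 48).
B, merged: [7, 10), [13, 21), [31, 35), [49, 50).
[15, 30) minus B → [21, 30).
[34, 48) minus B → [35, 48).

[21, 30) ∪ [35, 48)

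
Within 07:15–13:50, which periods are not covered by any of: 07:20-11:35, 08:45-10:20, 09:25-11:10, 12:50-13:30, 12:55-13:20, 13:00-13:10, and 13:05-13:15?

07:15–07:20, 11:35–12:50, 13:30–13:50

After merging, the occupied span is 07:20–11:35, 12:50–13:30.
Gaps within 07:15–13:50: 07:15–07:20, 11:35–12:50, 13:30–13:50.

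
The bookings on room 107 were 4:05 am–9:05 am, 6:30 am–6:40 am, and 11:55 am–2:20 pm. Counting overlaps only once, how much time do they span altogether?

Merged: 4:05 am-9:05 am, 11:55 am-2:20 pm.
Lengths: 5 h + 2 h 25 min = 7 h 25 min.

7 h 25 min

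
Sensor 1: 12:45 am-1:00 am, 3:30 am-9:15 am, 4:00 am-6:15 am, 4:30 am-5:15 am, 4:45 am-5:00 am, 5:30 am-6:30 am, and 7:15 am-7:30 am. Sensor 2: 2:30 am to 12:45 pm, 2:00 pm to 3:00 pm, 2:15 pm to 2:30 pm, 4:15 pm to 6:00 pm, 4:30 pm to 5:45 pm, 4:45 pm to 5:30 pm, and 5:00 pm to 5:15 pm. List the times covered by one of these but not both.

Merge the first list: 12:45 am–1:00 am, 3:30 am–9:15 am.
Merge the second list: 2:30 am–12:45 pm, 2:00 pm–3:00 pm, 4:15 pm–6:00 pm.
Only in the first: 12:45 am–1:00 am.
Only in the second: 2:30 am–3:30 am, 9:15 am–12:45 pm, 2:00 pm–3:00 pm, 4:15 pm–6:00 pm.
Together these are the periods covered by exactly one.

12:45 am–1:00 am, 2:30 am–3:30 am, 9:15 am–12:45 pm, 2:00 pm–3:00 pm, 4:15 pm–6:00 pm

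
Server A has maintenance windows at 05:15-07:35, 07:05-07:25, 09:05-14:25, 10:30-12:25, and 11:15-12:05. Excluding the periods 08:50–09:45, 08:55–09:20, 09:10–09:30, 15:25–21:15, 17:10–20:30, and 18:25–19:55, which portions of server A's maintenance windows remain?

First set merges to 05:15–07:35, 09:05–14:25.
Second set merges to 08:50–09:45, 15:25–21:15.
05:15–07:35: no B overlap → unchanged.
09:05–14:25 minus B → 09:45–14:25.

05:15–07:35, 09:45–14:25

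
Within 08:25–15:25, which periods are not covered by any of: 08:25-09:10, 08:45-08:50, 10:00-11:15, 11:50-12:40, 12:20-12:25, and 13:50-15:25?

Covered (merged): 08:25–09:10, 10:00–11:15, 11:50–12:40, 13:50–15:25.
Complement within 08:25–15:25: 09:10–10:00, 11:15–11:50, 12:40–13:50.

09:10–10:00, 11:15–11:50, 12:40–13:50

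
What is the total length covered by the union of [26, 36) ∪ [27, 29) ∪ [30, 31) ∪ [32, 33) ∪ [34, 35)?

10

Merged: [26, 36).
Length: 10.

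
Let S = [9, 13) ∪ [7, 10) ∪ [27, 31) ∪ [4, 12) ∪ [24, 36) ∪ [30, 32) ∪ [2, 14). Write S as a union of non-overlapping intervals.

Sort by start: [2, 14), [4, 12), [7, 10), [9, 13), [24, 36), [27, 31), [30, 32).
[4, 12) overlaps/touches [2, 14) → extend to [2, 14).
[7, 10) overlaps/touches [2, 14) → extend to [2, 14).
[9, 13) overlaps/touches [2, 14) → extend to [2, 14).
[24, 36) is disjoint → start new block.
[27, 31) overlaps/touches [24, 36) → extend to [24, 36).
[30, 32) overlaps/touches [24, 36) → extend to [24, 36).

[2, 14) ∪ [24, 36)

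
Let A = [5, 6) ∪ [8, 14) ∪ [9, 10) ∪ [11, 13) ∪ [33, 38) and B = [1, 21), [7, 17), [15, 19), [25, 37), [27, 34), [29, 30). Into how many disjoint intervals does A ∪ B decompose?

A, merged: [5, 6), [8, 14), [33, 38).
B, merged: [1, 21), [25, 37).
A ∪ B = [1, 21), [25, 38).
That is 2 disjoint pieces.

2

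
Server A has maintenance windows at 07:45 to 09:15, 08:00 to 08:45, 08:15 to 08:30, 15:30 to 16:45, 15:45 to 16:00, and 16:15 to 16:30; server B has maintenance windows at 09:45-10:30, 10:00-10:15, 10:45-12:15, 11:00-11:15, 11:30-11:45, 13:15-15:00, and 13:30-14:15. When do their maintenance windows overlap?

First set merges to 07:45–09:15, 15:30–16:45.
Second set merges to 09:45–10:30, 10:45–12:15, 13:15–15:00.
07:45–09:15 meets no B interval.
15:30–16:45 meets no B interval.
No overlap.

none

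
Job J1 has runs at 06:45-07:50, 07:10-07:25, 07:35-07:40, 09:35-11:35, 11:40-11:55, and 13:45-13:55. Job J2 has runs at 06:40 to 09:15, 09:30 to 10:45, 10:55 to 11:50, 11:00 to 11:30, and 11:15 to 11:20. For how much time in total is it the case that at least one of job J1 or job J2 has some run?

Merge the first list: 06:45–07:50, 09:35–11:35, 11:40–11:55, 13:45–13:55.
Merge the second list: 06:40–09:15, 09:30–10:45, 10:55–11:50.
A ∪ B = 06:40–09:15, 09:30–11:55, 13:45–13:55.
Total: 2 h 35 min + 2 h 25 min + 10 min = 5 h 10 min.

5 h 10 min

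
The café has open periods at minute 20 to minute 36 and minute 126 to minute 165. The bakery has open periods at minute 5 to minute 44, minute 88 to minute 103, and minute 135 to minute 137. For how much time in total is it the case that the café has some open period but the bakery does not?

A \ B = minute 126 to minute 135, minute 137 to minute 165.
Total: 9 minutes + 28 minutes = 37 minutes.

37 minutes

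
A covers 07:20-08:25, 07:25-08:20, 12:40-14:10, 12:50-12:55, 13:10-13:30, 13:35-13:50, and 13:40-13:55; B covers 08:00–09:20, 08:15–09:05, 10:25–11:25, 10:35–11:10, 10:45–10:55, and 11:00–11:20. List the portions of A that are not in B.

Merge the first list: 07:20–08:25, 12:40–14:10.
Merge the second list: 08:00–09:20, 10:25–11:25.
07:20–08:25 minus B → 07:20–08:00.
12:40–14:10: no B overlap → unchanged.

07:20–08:00, 12:40–14:10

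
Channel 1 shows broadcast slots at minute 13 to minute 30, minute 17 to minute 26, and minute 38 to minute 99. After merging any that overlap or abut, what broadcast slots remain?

minute 17 to minute 26 overlaps/touches minute 13 to minute 30 → extend to minute 13 to minute 30.
minute 38 to minute 99 is disjoint → start new block.

minute 13 to minute 30, minute 38 to minute 99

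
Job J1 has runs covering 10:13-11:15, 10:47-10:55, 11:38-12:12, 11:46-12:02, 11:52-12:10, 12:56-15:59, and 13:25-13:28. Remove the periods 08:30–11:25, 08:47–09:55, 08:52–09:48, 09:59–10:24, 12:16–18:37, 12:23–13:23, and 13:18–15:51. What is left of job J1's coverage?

11:38–12:12

A, merged: 10:13–11:15, 11:38–12:12, 12:56–15:59.
B, merged: 08:30–11:25, 12:16–18:37.
10:13–11:15: entirely removed.
11:38–12:12: nothing removed.
12:56–15:59: entirely removed.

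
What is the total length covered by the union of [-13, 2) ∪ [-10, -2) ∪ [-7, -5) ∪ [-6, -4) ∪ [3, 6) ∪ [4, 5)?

Merged: [-13, 2), [3, 6).
Lengths: 15 + 3 = 18.

18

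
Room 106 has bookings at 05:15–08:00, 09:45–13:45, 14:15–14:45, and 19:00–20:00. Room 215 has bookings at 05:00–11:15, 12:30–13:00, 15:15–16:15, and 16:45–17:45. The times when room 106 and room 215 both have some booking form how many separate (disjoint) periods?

3

A ∩ B = 05:15–08:00, 09:45–11:15, 12:30–13:00.
That is 3 disjoint pieces.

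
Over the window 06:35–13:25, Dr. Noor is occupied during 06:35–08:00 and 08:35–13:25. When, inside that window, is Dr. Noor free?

Covered (merged): 06:35–08:00, 08:35–13:25.
Complement within 06:35–13:25: 08:00–08:35.

08:00–08:35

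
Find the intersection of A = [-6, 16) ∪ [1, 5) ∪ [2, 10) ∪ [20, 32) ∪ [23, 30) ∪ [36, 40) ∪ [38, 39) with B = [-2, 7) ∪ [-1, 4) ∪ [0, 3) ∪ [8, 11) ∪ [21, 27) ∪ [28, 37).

A, merged: [-6, 16), [20, 32), [36, 40).
B, merged: [-2, 7), [8, 11), [21, 27), [28, 37).
[-6, 16) meets the second set on [-2, 7), [8, 11).
[20, 32) meets the second set on [21, 27), [28, 32).
[36, 40) meets the second set on [36, 37).

[-2, 7) ∪ [8, 11) ∪ [21, 27) ∪ [28, 32) ∪ [36, 37)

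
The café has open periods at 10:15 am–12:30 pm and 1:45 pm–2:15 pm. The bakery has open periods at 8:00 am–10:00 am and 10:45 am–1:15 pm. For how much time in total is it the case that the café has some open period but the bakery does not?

A \ B = 10:15 am–10:45 am, 1:45 pm–2:15 pm.
Total: 30 min + 30 min = 1 h.

1 h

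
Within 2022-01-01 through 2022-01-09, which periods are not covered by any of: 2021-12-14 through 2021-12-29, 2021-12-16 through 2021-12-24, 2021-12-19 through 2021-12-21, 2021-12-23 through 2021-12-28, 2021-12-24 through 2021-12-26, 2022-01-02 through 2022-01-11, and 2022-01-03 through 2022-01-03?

2022-01-01 through 2022-01-01

Covered (merged): 2021-12-14 through 2021-12-29, 2022-01-02 through 2022-01-11.
Gaps within 2022-01-01 through 2022-01-09: 2022-01-01 through 2022-01-01.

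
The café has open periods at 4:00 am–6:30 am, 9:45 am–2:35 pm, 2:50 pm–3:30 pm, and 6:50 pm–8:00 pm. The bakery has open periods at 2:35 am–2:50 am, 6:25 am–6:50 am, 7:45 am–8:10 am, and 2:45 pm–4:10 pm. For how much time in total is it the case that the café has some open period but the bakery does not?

8 h 25 min

A \ B = 4:00 am–6:25 am, 9:45 am–2:35 pm, 6:50 pm–8:00 pm.
Total: 2 h 25 min + 4 h 50 min + 1 h 10 min = 8 h 25 min.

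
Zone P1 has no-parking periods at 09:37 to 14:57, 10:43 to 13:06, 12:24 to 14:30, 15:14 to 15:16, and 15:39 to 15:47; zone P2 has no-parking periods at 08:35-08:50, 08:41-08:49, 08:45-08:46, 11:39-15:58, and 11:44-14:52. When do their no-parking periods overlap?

First set merges to 09:37–14:57, 15:14–15:16, 15:39–15:47.
Second set merges to 08:35–08:50, 11:39–15:58.
09:37–14:57 overlaps B on 11:39–14:57.
15:14–15:16 overlaps B on 15:14–15:16.
15:39–15:47 overlaps B on 15:39–15:47.

11:39–14:57, 15:14–15:16, 15:39–15:47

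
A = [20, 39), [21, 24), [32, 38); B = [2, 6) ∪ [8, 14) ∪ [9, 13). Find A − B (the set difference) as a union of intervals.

[20, 39)

A, merged: [20, 39).
B, merged: [2, 6), [8, 14).
[20, 39): nothing removed.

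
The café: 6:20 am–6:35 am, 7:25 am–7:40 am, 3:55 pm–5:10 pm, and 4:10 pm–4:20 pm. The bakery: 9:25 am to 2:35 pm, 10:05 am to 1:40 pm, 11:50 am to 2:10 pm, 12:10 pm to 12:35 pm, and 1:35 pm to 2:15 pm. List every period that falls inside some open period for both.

none

Merge the first list: 6:20 am–6:35 am, 7:25 am–7:40 am, 3:55 pm–5:10 pm.
Merge the second list: 9:25 am–2:35 pm.
6:20 am–6:35 am falls entirely outside B.
7:25 am–7:40 am falls entirely outside B.
3:55 pm–5:10 pm falls entirely outside B.
No overlap.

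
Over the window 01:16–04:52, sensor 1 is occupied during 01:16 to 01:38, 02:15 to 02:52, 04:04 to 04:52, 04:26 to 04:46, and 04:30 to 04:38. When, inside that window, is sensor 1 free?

01:38–02:15, 02:52–04:04

Covered (merged): 01:16–01:38, 02:15–02:52, 04:04–04:52.
Uncovered inside 01:16–04:52: 01:38–02:15, 02:52–04:04.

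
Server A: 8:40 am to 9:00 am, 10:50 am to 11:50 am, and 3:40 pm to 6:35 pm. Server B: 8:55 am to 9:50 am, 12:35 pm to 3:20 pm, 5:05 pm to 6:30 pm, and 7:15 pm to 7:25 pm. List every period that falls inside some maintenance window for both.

8:55 am-9:00 am, 5:05 pm-6:30 pm

8:40 am-9:00 am overlaps B on 8:55 am-9:00 am.
10:50 am-11:50 am falls entirely outside B.
3:40 pm-6:35 pm overlaps B on 5:05 pm-6:30 pm.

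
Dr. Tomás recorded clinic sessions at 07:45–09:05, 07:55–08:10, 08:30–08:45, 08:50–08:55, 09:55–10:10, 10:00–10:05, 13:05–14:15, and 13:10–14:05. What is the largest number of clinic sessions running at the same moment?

2

Walk the sorted start/end points keeping a running depth.
The depth first hits 2 at 07:55.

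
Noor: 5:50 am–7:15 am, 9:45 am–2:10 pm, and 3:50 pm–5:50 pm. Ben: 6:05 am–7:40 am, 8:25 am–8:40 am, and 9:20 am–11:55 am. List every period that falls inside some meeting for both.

5:50 am–7:15 am overlaps B on 6:05 am–7:15 am.
9:45 am–2:10 pm overlaps B on 9:45 am–11:55 am.
3:50 pm–5:50 pm falls entirely outside B.

6:05 am–7:15 am, 9:45 am–11:55 am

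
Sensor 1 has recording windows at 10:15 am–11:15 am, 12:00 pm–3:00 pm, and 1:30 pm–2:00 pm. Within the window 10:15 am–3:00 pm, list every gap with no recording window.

Covered (merged): 10:15 am–11:15 am, 12:00 pm–3:00 pm.
Gaps within 10:15 am–3:00 pm: 11:15 am–12:00 pm.

11:15 am–12:00 pm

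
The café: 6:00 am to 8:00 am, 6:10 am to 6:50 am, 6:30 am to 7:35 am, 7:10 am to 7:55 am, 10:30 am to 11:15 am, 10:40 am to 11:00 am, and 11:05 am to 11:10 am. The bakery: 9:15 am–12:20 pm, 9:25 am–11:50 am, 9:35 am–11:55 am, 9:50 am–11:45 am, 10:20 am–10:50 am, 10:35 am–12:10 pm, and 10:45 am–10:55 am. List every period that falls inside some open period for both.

A, merged: 6:00 am–8:00 am, 10:30 am–11:15 am.
B, merged: 9:15 am–12:20 pm.
6:00 am–8:00 am meets no B interval.
10:30 am–11:15 am ∩ B → 10:30 am–11:15 am.

10:30 am–11:15 am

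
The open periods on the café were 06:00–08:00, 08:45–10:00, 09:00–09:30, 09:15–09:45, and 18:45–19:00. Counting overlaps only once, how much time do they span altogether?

Merged: 06:00-08:00, 08:45-10:00, 18:45-19:00.
Lengths: 2 h + 1 h 15 min + 15 min = 3 h 30 min.

3 h 30 min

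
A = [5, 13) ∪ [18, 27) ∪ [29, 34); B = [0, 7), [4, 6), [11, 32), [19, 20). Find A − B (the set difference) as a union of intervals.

[7, 11) ∪ [32, 34)

Second set merges to [0, 7), [11, 32).
[5, 13) \ B = [7, 11).
[18, 27): entirely removed.
[29, 34) \ B = [32, 34).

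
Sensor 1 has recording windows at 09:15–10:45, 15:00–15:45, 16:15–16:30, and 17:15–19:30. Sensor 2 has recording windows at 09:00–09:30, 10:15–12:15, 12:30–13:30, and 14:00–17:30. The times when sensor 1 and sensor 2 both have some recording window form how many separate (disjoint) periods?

A ∩ B = 09:15–09:30, 10:15–10:45, 15:00–15:45, 16:15–16:30, 17:15–17:30.
That is 5 disjoint pieces.

5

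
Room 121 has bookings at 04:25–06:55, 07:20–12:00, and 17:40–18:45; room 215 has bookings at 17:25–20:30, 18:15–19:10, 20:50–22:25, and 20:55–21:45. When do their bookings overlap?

17:40-18:45

B, merged: 17:25-20:30, 20:50-22:25.
04:25-06:55 falls entirely outside B.
07:20-12:00 falls entirely outside B.
17:40-18:45 overlaps B on 17:40-18:45.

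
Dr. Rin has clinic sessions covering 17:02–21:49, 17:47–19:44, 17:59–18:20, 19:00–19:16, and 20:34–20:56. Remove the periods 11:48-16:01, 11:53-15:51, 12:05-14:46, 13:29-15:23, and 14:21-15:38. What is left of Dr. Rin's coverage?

17:02–21:49

First set merges to 17:02–21:49.
Second set merges to 11:48–16:01.
17:02–21:49 is untouched.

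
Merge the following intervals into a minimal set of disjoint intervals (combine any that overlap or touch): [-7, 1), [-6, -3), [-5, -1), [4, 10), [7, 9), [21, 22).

[-7, 1) ∪ [4, 10) ∪ [21, 22)

[-6, -3) overlaps/touches [-7, 1) → extend to [-7, 1).
[-5, -1) overlaps/touches [-7, 1) → extend to [-7, 1).
[4, 10) is disjoint → start new block.
[7, 9) overlaps/touches [4, 10) → extend to [4, 10).
[21, 22) is disjoint → start new block.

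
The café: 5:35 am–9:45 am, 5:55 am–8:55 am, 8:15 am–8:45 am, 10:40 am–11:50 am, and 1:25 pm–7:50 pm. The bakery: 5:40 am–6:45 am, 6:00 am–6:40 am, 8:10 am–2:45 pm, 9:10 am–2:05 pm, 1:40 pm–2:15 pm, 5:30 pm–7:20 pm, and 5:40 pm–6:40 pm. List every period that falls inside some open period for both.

5:40 am–6:45 am, 8:10 am–9:45 am, 10:40 am–11:50 am, 1:25 pm–2:45 pm, 5:30 pm–7:20 pm

First set merges to 5:35 am–9:45 am, 10:40 am–11:50 am, 1:25 pm–7:50 pm.
Second set merges to 5:40 am–6:45 am, 8:10 am–2:45 pm, 5:30 pm–7:20 pm.
5:35 am–9:45 am meets the second set on 5:40 am–6:45 am, 8:10 am–9:45 am.
10:40 am–11:50 am meets the second set on 10:40 am–11:50 am.
1:25 pm–7:50 pm meets the second set on 1:25 pm–2:45 pm, 5:30 pm–7:20 pm.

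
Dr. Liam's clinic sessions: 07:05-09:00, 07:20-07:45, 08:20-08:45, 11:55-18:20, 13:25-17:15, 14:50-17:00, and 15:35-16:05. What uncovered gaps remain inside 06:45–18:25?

Covered (merged): 07:05–09:00, 11:55–18:20.
Complement within 06:45–18:25: 06:45–07:05, 09:00–11:55, 18:20–18:25.

06:45–07:05, 09:00–11:55, 18:20–18:25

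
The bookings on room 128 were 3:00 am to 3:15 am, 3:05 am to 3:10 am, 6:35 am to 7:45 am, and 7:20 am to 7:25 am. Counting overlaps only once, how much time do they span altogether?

Merged: 3:00 am–3:15 am, 6:35 am–7:45 am.
Lengths: 15 min + 1 h 10 min = 1 h 25 min.

1 h 25 min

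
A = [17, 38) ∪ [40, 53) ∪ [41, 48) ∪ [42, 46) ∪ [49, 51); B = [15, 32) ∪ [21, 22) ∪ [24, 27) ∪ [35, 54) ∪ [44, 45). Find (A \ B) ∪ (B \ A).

First set merges to [17, 38), [40, 53).
Second set merges to [15, 32), [35, 54).
Only in the first: [32, 35).
Only in the second: [15, 17), [38, 40), [53, 54).
Together these are the periods covered by exactly one.

[15, 17) ∪ [32, 35) ∪ [38, 40) ∪ [53, 54)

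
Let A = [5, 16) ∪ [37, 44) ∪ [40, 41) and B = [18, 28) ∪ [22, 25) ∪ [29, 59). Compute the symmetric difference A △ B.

[5, 16) ∪ [18, 28) ∪ [29, 37) ∪ [44, 59)

A, merged: [5, 16), [37, 44).
B, merged: [18, 28), [29, 59).
Only in the first: [5, 16).
Only in the second: [18, 28), [29, 37), [44, 59).
Together these are the periods covered by exactly one.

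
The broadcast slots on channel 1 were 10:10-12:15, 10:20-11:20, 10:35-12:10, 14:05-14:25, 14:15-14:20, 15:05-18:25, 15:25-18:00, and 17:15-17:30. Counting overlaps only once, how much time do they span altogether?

Merged: 10:10–12:15, 14:05–14:25, 15:05–18:25.
Lengths: 2 h 5 min + 20 min + 3 h 20 min = 5 h 45 min.

5 h 45 min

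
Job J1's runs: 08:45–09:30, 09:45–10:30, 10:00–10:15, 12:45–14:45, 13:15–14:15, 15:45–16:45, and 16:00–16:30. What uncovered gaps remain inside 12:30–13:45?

After merging, the occupied span is 08:45–09:30, 09:45–10:30, 12:45–14:45, 15:45–16:45.
Complement within 12:30–13:45: 12:30–12:45.

12:30–12:45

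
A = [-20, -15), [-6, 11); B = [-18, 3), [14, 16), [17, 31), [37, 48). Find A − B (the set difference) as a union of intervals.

[-20, -18) ∪ [3, 11)

[-20, -15) \ B = [-20, -18).
[-6, 11) \ B = [3, 11).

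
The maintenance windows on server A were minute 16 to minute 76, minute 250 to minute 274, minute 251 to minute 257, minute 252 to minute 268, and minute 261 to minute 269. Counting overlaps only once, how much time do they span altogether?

84 minutes

Merged: minute 16 to minute 76, minute 250 to minute 274.
Lengths: 60 minutes + 24 minutes = 84 minutes.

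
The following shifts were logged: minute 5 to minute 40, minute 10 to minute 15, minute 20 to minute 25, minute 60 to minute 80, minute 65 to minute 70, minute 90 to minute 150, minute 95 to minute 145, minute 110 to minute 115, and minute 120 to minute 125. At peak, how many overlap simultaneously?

3

Sweep endpoints in order; track running count of active intervals.
Peak of 3 reached at minute 110.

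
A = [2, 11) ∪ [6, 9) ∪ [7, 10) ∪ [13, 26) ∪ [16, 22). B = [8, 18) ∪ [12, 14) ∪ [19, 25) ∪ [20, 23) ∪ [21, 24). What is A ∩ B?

[8, 11) ∪ [13, 18) ∪ [19, 25)

First set merges to [2, 11), [13, 26).
Second set merges to [8, 18), [19, 25).
[2, 11) meets the second set on [8, 11).
[13, 26) meets the second set on [13, 18), [19, 25).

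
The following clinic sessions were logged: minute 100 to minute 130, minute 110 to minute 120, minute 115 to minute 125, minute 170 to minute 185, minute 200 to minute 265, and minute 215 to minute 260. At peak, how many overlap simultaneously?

3

Sweep endpoints in order; track running count of active intervals.
Peak of 3 reached at minute 115.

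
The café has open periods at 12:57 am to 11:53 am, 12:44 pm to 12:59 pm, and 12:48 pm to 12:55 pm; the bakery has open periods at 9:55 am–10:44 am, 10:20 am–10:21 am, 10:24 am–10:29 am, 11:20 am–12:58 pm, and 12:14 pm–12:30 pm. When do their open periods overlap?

9:55 am–10:44 am, 11:20 am–11:53 am, 12:44 pm–12:58 pm

A, merged: 12:57 am–11:53 am, 12:44 pm–12:59 pm.
B, merged: 9:55 am–10:44 am, 11:20 am–12:58 pm.
12:57 am–11:53 am meets the second set on 9:55 am–10:44 am, 11:20 am–11:53 am.
12:44 pm–12:59 pm meets the second set on 12:44 pm–12:58 pm.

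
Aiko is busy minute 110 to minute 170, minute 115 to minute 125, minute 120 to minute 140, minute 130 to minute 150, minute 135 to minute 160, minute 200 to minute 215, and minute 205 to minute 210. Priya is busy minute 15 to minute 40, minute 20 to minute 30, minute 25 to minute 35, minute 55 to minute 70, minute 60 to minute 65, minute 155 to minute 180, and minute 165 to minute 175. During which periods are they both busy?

minute 155 to minute 170

First set merges to minute 110 to minute 170, minute 200 to minute 215.
Second set merges to minute 15 to minute 40, minute 55 to minute 70, minute 155 to minute 180.
minute 110 to minute 170 meets the second set on minute 155 to minute 170.
minute 200 to minute 215: no overlap with the second set.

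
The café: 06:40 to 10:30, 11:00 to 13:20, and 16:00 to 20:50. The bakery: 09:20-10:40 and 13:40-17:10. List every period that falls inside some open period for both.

09:20-10:30, 16:00-17:10

06:40-10:30 meets the second set on 09:20-10:30.
11:00-13:20: no overlap with the second set.
16:00-20:50 meets the second set on 16:00-17:10.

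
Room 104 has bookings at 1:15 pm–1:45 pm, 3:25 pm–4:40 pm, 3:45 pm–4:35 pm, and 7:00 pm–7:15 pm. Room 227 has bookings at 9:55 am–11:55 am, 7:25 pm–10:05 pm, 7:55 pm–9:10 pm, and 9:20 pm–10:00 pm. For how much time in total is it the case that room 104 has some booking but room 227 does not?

2 h

Merge the first list: 1:15 pm–1:45 pm, 3:25 pm–4:40 pm, 7:00 pm–7:15 pm.
Merge the second list: 9:55 am–11:55 am, 7:25 pm–10:05 pm.
A \ B = 1:15 pm–1:45 pm, 3:25 pm–4:40 pm, 7:00 pm–7:15 pm.
Total: 30 min + 1 h 15 min + 15 min = 2 h.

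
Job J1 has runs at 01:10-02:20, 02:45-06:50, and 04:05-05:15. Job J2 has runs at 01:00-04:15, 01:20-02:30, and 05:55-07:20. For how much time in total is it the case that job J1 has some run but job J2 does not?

1 h 40 min

Merge the first list: 01:10–02:20, 02:45–06:50.
Merge the second list: 01:00–04:15, 05:55–07:20.
A \ B = 04:15–05:55.
Total: 1 h 40 min.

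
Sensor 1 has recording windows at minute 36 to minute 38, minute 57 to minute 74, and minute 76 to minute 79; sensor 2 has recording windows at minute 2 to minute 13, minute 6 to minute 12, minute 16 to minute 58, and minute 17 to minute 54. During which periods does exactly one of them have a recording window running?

Merge the second list: minute 2 to minute 13, minute 16 to minute 58.
Only in the first: minute 58 to minute 74, minute 76 to minute 79.
Only in the second: minute 2 to minute 13, minute 16 to minute 36, minute 38 to minute 57.
Together these are the periods covered by exactly one.

minute 2 to minute 13, minute 16 to minute 36, minute 38 to minute 57, minute 58 to minute 74, minute 76 to minute 79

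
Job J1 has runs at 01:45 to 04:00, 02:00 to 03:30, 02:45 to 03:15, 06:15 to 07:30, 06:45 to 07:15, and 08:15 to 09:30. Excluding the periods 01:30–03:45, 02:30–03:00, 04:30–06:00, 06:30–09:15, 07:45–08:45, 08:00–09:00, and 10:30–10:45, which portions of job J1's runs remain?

03:45-04:00, 06:15-06:30, 09:15-09:30

First set merges to 01:45-04:00, 06:15-07:30, 08:15-09:30.
Second set merges to 01:30-03:45, 04:30-06:00, 06:30-09:15, 10:30-10:45.
01:45-04:00 \ B = 03:45-04:00.
06:15-07:30 \ B = 06:15-06:30.
08:15-09:30 \ B = 09:15-09:30.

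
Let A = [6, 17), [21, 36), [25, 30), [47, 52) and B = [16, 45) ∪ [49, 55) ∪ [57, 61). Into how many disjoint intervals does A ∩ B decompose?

Merge the first list: [6, 17), [21, 36), [47, 52).
A ∩ B = [16, 17), [21, 36), [49, 52).
That is 3 disjoint pieces.

3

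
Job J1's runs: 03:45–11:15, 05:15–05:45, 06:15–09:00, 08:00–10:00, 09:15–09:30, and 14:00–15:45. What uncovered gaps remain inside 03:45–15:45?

11:15–14:00

The merged coverage is 03:45–11:15, 14:00–15:45.
Uncovered inside 03:45–15:45: 11:15–14:00.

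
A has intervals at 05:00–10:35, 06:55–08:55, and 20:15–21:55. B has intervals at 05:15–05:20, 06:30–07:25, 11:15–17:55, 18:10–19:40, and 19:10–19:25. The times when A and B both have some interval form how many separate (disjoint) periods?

First set merges to 05:00-10:35, 20:15-21:55.
Second set merges to 05:15-05:20, 06:30-07:25, 11:15-17:55, 18:10-19:40.
A ∩ B = 05:15-05:20, 06:30-07:25.
That is 2 disjoint pieces.

2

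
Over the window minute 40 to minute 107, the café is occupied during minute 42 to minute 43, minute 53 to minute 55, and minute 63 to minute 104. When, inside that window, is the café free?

The merged coverage is minute 42 to minute 43, minute 53 to minute 55, minute 63 to minute 104.
Uncovered inside minute 40 to minute 107: minute 40 to minute 42, minute 43 to minute 53, minute 55 to minute 63, minute 104 to minute 107.

minute 40 to minute 42, minute 43 to minute 53, minute 55 to minute 63, minute 104 to minute 107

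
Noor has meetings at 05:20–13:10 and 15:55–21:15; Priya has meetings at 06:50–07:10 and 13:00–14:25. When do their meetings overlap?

06:50-07:10, 13:00-13:10

05:20-13:10 ∩ B → 06:50-07:10, 13:00-13:10.
15:55-21:15 meets no B interval.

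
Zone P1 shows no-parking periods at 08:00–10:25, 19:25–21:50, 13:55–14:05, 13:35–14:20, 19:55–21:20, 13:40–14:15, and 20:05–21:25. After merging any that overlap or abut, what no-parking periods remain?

Sort by start: 08:00–10:25, 13:35–14:20, 13:40–14:15, 13:55–14:05, 19:25–21:50, 19:55–21:20, 20:05–21:25.
13:35–14:20 is disjoint → start new block.
13:40–14:15 overlaps/touches 13:35–14:20 → extend to 13:35–14:20.
13:55–14:05 overlaps/touches 13:35–14:20 → extend to 13:35–14:20.
19:25–21:50 is disjoint → start new block.
19:55–21:20 overlaps/touches 19:25–21:50 → extend to 19:25–21:50.
20:05–21:25 overlaps/touches 19:25–21:50 → extend to 19:25–21:50.

08:00–10:25, 13:35–14:20, 19:25–21:50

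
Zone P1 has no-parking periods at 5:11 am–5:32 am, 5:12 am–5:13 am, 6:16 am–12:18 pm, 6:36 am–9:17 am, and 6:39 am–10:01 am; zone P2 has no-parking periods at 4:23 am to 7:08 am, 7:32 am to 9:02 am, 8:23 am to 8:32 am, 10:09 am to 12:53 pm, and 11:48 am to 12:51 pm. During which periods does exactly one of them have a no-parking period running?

4:23 am–5:11 am, 5:32 am–6:16 am, 7:08 am–7:32 am, 9:02 am–10:09 am, 12:18 pm–12:53 pm

Merge the first list: 5:11 am–5:32 am, 6:16 am–12:18 pm.
Merge the second list: 4:23 am–7:08 am, 7:32 am–9:02 am, 10:09 am–12:53 pm.
A \ B = 7:08 am–7:32 am, 9:02 am–10:09 am.
B \ A = 4:23 am–5:11 am, 5:32 am–6:16 am, 12:18 pm–12:53 pm.
Union of the two gives the symmetric difference.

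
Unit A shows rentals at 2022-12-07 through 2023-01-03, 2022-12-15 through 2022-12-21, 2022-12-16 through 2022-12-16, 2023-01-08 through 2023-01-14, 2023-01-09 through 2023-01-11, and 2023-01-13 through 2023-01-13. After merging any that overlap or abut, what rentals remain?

2022-12-07 through 2023-01-03, 2023-01-08 through 2023-01-14

2022-12-15 through 2022-12-21 overlaps/touches 2022-12-07 through 2023-01-03 → extend to 2022-12-07 through 2023-01-03.
2022-12-16 through 2022-12-16 overlaps/touches 2022-12-07 through 2023-01-03 → extend to 2022-12-07 through 2023-01-03.
2023-01-08 through 2023-01-14 is disjoint → start new block.
2023-01-09 through 2023-01-11 overlaps/touches 2023-01-08 through 2023-01-14 → extend to 2023-01-08 through 2023-01-14.
2023-01-13 through 2023-01-13 overlaps/touches 2023-01-08 through 2023-01-14 → extend to 2023-01-08 through 2023-01-14.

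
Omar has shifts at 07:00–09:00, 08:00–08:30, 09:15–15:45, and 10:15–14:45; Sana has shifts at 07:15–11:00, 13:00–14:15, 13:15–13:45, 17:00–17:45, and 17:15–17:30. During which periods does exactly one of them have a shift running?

Merge the first list: 07:00–09:00, 09:15–15:45.
Merge the second list: 07:15–11:00, 13:00–14:15, 17:00–17:45.
A \ B = 07:00–07:15, 11:00–13:00, 14:15–15:45.
B \ A = 09:00–09:15, 17:00–17:45.
Union of the two gives the symmetric difference.

07:00–07:15, 09:00–09:15, 11:00–13:00, 14:15–15:45, 17:00–17:45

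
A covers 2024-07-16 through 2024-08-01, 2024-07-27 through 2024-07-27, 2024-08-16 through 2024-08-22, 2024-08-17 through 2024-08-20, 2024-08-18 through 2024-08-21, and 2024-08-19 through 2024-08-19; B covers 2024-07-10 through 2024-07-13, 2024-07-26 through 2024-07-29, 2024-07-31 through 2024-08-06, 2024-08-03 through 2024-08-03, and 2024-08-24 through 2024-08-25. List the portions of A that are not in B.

First set merges to 2024-07-16 through 2024-08-01, 2024-08-16 through 2024-08-22.
Second set merges to 2024-07-10 through 2024-07-13, 2024-07-26 through 2024-07-29, 2024-07-31 through 2024-08-06, 2024-08-24 through 2024-08-25.
2024-07-16 through 2024-08-01 with B removed leaves 2024-07-16 through 2024-07-25, 2024-07-30 through 2024-07-30.
2024-08-16 through 2024-08-22 is untouched.

2024-07-16 through 2024-07-25, 2024-07-30 through 2024-07-30, 2024-08-16 through 2024-08-22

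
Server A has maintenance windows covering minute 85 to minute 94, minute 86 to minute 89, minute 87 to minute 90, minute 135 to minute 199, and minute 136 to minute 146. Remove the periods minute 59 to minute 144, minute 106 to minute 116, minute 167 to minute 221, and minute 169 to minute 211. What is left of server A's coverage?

minute 144 to minute 167

First set merges to minute 85 to minute 94, minute 135 to minute 199.
Second set merges to minute 59 to minute 144, minute 167 to minute 221.
minute 85 to minute 94 lies entirely inside B → drops out.
minute 135 to minute 199 with B removed leaves minute 144 to minute 167.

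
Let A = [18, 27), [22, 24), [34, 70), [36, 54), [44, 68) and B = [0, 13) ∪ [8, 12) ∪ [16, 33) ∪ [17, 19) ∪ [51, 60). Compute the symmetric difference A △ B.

[0, 13) ∪ [16, 18) ∪ [27, 33) ∪ [34, 51) ∪ [60, 70)

A, merged: [18, 27), [34, 70).
B, merged: [0, 13), [16, 33), [51, 60).
A but not B: [34, 51), [60, 70).
B but not A: [0, 13), [16, 18), [27, 33).
Combining gives A △ B.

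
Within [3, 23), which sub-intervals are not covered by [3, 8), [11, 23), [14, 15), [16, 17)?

[8, 11)

Covered (merged): [3, 8), [11, 23).
Gaps within [3, 23): [8, 11).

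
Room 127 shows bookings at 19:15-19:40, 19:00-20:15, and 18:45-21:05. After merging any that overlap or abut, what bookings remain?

Sort by start: 18:45–21:05, 19:00–20:15, 19:15–19:40.
19:00–20:15 overlaps/touches 18:45–21:05 → extend to 18:45–21:05.
19:15–19:40 overlaps/touches 18:45–21:05 → extend to 18:45–21:05.

18:45–21:05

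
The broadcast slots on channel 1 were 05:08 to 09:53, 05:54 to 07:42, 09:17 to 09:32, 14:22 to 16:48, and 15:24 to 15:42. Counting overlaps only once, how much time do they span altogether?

7 h 11 min

Merged: 05:08-09:53, 14:22-16:48.
Lengths: 4 h 45 min + 2 h 26 min = 7 h 11 min.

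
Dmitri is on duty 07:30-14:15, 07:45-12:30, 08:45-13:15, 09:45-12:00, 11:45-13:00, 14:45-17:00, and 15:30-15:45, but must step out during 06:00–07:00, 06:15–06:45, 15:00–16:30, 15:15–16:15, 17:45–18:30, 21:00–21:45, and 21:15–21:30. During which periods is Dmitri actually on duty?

07:30–14:15, 14:45–15:00, 16:30–17:00

First set merges to 07:30–14:15, 14:45–17:00.
Second set merges to 06:00–07:00, 15:00–16:30, 17:45–18:30, 21:00–21:45.
07:30–14:15: nothing removed.
14:45–17:00 \ B = 14:45–15:00, 16:30–17:00.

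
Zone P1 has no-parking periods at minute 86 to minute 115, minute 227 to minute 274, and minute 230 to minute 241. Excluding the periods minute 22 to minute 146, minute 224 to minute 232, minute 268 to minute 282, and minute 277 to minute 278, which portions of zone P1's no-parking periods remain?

minute 232 to minute 268

A, merged: minute 86 to minute 115, minute 227 to minute 274.
B, merged: minute 22 to minute 146, minute 224 to minute 232, minute 268 to minute 282.
minute 86 to minute 115: fully covered by B → removed.
minute 227 to minute 274 minus B → minute 232 to minute 268.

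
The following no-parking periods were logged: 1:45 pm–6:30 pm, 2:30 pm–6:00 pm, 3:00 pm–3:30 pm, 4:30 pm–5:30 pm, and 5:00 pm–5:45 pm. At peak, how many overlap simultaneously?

4

At 5:00 pm, 4 of the intervals are simultaneously active.
No point has more.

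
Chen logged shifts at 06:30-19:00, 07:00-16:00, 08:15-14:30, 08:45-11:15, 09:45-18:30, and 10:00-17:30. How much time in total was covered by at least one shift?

12 h 30 min

Merged: 06:30–19:00.
Length: 12 h 30 min.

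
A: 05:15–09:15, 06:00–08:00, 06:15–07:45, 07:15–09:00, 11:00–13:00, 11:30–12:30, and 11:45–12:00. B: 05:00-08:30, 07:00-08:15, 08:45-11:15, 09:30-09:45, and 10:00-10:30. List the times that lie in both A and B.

A, merged: 05:15–09:15, 11:00–13:00.
B, merged: 05:00–08:30, 08:45–11:15.
05:15–09:15 meets the second set on 05:15–08:30, 08:45–09:15.
11:00–13:00 meets the second set on 11:00–11:15.

05:15–08:30, 08:45–09:15, 11:00–11:15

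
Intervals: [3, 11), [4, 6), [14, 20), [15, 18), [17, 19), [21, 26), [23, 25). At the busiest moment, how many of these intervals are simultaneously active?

Sweep endpoints in order; track running count of active intervals.
Peak of 3 reached at 17.

3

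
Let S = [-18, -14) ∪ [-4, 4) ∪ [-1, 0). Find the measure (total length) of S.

Merged: [-18, -14), [-4, 4).
Lengths: 4 + 8 = 12.

12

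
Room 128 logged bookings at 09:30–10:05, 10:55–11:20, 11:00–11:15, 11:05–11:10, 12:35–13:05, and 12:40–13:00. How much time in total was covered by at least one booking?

Merged: 09:30-10:05, 10:55-11:20, 12:35-13:05.
Lengths: 35 min + 25 min + 30 min = 1 h 30 min.

1 h 30 min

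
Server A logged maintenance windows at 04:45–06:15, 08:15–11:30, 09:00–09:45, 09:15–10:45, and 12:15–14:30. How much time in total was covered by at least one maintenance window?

7 h

Merged: 04:45–06:15, 08:15–11:30, 12:15–14:30.
Lengths: 1 h 30 min + 3 h 15 min + 2 h 15 min = 7 h.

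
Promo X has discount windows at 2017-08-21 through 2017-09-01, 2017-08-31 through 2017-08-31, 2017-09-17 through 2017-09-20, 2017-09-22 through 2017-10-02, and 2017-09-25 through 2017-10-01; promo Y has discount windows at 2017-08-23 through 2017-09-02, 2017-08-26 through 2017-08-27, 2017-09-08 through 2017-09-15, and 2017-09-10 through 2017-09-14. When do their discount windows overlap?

2017-08-23 through 2017-09-01

Merge the first list: 2017-08-21 through 2017-09-01, 2017-09-17 through 2017-09-20, 2017-09-22 through 2017-10-02.
Merge the second list: 2017-08-23 through 2017-09-02, 2017-09-08 through 2017-09-15.
2017-08-21 through 2017-09-01 meets the second set on 2017-08-23 through 2017-09-01.
2017-09-17 through 2017-09-20: no overlap with the second set.
2017-09-22 through 2017-10-02: no overlap with the second set.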